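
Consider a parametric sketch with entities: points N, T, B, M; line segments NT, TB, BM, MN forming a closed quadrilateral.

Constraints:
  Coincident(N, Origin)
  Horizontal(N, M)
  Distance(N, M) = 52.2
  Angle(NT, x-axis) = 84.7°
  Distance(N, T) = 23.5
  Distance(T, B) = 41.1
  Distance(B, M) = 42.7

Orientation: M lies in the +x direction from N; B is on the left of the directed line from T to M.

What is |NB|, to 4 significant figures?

56.70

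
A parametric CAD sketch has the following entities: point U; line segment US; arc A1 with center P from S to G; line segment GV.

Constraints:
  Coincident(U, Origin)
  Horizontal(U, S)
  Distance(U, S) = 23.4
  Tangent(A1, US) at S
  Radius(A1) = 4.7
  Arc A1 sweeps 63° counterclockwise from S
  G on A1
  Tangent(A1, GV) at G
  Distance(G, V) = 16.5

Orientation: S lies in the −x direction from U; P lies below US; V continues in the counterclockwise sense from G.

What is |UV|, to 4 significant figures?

39.10

U is at the origin; US is horizontal with |US| = 23.4 and S on the −x side, so S = (-23.40, 0.000). Tangency of A1 to US means the radius PS is perpendicular to US, so P = S + (0, -4.7) = (-23.40, -4.700). On A1, S sits at bearing 90° from P; a 63° counterclockwise sweep puts G at bearing 153°, so G = P + 4.7·(cos 153°, sin 153°) = (-27.59, -2.566). Since A1 is tangent to GV there, PG ⟂ GV, so GV runs along (−sin 153°, cos 153°); with |GV| = 16.5, V = (-35.08, -17.27). Then |UV| = |V − U| = 39.10.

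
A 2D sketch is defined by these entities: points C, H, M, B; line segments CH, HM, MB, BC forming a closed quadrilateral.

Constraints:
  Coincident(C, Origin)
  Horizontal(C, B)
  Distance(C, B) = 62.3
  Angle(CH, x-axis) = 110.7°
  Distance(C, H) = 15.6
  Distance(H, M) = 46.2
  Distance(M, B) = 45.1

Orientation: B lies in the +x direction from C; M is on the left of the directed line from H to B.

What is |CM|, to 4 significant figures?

50.56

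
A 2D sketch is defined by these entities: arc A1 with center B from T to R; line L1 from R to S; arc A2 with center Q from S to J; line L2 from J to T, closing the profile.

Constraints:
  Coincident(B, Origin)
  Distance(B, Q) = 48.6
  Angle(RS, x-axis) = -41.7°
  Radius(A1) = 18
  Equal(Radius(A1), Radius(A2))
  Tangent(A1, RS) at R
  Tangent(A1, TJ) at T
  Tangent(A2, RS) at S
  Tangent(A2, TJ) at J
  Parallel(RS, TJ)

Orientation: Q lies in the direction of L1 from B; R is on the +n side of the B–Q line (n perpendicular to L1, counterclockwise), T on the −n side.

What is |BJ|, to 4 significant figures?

51.83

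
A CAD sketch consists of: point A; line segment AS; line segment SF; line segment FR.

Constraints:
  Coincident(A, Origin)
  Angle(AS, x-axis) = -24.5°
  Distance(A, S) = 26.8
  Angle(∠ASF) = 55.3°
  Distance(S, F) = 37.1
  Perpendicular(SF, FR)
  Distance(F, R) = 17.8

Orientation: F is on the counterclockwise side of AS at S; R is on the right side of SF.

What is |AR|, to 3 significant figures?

45.4

A is at the origin; AS runs at -24.5° with length 26.8, so S = 26.8·(cos -24.5°, sin -24.5°) = (24.4, -11.1). ∠ASF = 55.3°, so SF runs at -24.5° + (180° − 55.3°) = 100° from the x-axis; with |SF| = 37.1, F = S + 37.1·(cos 100°, sin 100°) = (17.8, 25.4). The perpendicularity gives FR at right angles to SF; with |FR| = 17.8 on the right of SF, R = F + 17.8·(0.984, 0.177) = (35.3, 28.6). Then |AR| = |R − A| = 45.4.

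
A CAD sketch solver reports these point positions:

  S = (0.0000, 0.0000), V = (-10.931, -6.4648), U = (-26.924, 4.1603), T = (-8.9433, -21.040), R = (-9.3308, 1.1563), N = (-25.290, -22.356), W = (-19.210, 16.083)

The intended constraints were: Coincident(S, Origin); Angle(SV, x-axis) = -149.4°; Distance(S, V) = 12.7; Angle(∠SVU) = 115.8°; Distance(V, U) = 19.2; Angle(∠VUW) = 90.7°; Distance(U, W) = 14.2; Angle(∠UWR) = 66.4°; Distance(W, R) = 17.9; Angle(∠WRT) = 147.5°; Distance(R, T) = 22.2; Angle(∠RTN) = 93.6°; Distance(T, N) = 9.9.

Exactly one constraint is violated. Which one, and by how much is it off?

Distance(T, N) = 9.9 — off by 6.50.

S = (0.00, 0.00) ✓; SV at -149.4° ✓; |SV| = 12.70 ✓; ∠SVU = 115.8° ✓; |VU| = 19.20 ✓; ∠VUW = 90.70° ✓; |UW| = 14.20 ✓; ∠UWR = 66.40° ✓; |WR| = 17.90 ✓; ∠WRT = 147.5° ✓; |RT| = 22.20 ✓; ∠RTN = 93.60° ✓; |TN| = 16.40 ✗.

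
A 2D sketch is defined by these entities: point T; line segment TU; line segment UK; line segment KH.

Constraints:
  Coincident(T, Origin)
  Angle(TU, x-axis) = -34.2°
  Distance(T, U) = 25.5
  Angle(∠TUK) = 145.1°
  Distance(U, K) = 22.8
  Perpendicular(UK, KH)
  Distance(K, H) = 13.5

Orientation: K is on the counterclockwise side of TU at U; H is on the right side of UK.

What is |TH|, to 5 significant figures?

51.961

T is at the origin; TU runs at -34.2° with length 25.5, so U = 25.5·(cos -34.2°, sin -34.2°) = (21.091, -14.333). ∠TUK = 145.1°, so UK runs at -34.2° + (180° − 145.1°) = 0.70000° from the x-axis; with |UK| = 22.8, K = U + 22.8·(cos 0.70000°, sin 0.70000°) = (43.889, -14.055). The perpendicularity gives KH at right angles to UK; with |KH| = 13.5 on the right of UK, H = K + 13.5·(0.012217, -0.99993) = (44.054, -27.554). Then |TH| = |H − T| = 51.961.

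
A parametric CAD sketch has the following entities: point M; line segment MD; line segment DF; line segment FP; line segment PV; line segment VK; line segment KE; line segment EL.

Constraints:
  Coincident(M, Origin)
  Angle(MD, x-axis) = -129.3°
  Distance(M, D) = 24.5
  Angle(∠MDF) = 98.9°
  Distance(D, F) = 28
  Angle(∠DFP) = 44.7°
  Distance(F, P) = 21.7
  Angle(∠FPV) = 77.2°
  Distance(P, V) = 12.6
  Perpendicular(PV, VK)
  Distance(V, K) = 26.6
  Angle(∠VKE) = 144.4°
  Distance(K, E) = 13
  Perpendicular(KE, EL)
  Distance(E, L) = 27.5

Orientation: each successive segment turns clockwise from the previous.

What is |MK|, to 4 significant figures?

46.67

M is at the origin; MD runs at -129.3° with length 24.5, so D = (-15.52, -18.96). ∠MDF = 98.9° gives DF at 149.6° from the x-axis; with |DF| = 28.0, F = (-39.67, -4.790). ∠DFP = 44.7° gives FP at 14.30° from the x-axis; with |FP| = 21.7, P = (-18.64, 0.5697). ∠FPV = 77.2° gives PV at -88.50° from the x-axis; with |PV| = 12.6, V = (-18.31, -12.03). PV ⟂ VK, so VK runs at -178.5°; with |VK| = 26.6, K = (-44.90, -12.72). Then |MK| = |K − M| = 46.67.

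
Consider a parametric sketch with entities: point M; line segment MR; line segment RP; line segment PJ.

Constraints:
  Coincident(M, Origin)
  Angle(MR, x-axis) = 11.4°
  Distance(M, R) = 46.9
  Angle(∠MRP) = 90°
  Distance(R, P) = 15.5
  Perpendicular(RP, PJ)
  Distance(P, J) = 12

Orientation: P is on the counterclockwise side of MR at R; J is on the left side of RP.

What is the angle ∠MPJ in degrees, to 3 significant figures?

18.3°

M is at the origin; MR runs at 11.4° with length 46.9, so R = 46.9·(cos 11.4°, sin 11.4°) = (46.0, 9.27). ∠MRP = 90.0°, so RP runs at 11.4° + (180° − 90.0°) = 101° from the x-axis; with |RP| = 15.5, P = R + 15.5·(cos 101°, sin 101°) = (42.9, 24.5). The perpendicularity gives PJ at right angles to RP; with |PJ| = 12.0 on the left of RP, J = P + 12.0·(-0.980, -0.198) = (31.1, 22.1). Then cos ∠MPJ = PM·PJ / (|PM||PJ|), giving 18.3°.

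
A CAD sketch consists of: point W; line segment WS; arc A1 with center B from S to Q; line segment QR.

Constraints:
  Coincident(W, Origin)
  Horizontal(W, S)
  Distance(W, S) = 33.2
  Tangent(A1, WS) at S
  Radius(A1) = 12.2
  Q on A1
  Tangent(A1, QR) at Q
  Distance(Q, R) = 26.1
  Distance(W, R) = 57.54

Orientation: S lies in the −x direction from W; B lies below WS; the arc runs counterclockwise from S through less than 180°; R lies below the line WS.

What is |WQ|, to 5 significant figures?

47.370

W is at the origin; W and S share the same y with |WS| = 33.2 and S on the −x side, so S = (-33.200, 0.0000). Tangency of A1 to WS means the radius BS is perpendicular to WS, so B = S + (0, -12.2) = (-33.200, -12.200). Since BQ ⟂ QR (tangency), |BR| = √(12.2² + 26.1²) = 28.811 regardless of where Q sits on A1. So R lies on both circle(W, 57.54) and circle(B, 28.811); the below-WS intersection is R = (-41.592, -39.761). Q is the foot of the tangent from R: Q = (-45.278, -13.923).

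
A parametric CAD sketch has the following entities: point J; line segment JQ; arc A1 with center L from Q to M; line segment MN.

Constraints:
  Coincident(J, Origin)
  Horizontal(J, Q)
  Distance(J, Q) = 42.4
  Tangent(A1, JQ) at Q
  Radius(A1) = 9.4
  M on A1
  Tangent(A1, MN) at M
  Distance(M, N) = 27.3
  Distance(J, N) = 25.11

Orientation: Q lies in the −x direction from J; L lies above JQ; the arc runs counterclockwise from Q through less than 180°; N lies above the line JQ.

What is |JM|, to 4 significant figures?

36.41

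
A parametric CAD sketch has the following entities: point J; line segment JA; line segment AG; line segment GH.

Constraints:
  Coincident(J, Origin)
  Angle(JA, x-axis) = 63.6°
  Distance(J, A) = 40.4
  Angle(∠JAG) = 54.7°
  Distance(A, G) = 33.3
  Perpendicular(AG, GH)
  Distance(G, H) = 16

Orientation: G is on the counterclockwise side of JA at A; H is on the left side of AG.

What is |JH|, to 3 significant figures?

19.7

J is at the origin; JA runs at 63.6° with length 40.4, so A = 40.4·(cos 63.6°, sin 63.6°) = (18.0, 36.2). ∠JAG = 54.7°, so AG runs at 63.6° + (180° − 54.7°) = 189° from the x-axis; with |AG| = 33.3, G = A + 33.3·(cos 189°, sin 189°) = (-14.9, 31.0). AG ⟂ GH; with |GH| = 16.0 on the left of AG, H = G + 16.0·(0.155, -0.988) = (-12.5, 15.2). Then |JH| = |H − J| = 19.7.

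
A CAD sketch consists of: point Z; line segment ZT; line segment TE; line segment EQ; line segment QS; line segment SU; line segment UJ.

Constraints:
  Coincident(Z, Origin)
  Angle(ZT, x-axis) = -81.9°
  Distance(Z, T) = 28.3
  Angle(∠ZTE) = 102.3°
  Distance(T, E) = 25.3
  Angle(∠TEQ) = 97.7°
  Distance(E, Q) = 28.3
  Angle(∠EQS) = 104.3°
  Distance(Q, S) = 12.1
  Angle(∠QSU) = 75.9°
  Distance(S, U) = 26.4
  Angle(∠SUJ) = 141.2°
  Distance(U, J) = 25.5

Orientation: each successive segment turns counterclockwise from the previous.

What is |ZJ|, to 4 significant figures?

54.51

∠QSU = 75.9° gives SU at -102.1° from the x-axis; with |SU| = 26.4, U = (18.66, -22.65). ∠SUJ = 141.2° gives UJ at -63.30° from the x-axis; with |UJ| = 25.5, J = (30.12, -45.43). Then |ZJ| = |J − Z| = 54.51.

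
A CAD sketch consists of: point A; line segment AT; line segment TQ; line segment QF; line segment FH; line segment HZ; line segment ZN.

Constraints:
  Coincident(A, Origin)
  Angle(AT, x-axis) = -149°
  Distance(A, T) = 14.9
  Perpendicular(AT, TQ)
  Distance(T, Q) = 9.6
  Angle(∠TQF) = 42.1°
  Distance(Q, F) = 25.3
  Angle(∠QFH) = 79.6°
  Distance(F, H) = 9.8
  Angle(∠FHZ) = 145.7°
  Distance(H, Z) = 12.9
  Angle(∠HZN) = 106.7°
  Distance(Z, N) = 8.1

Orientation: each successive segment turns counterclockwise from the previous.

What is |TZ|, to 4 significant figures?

14.38

∠QFH = 79.6° gives FH at 179.3° from the x-axis; with |FH| = 9.8, H = (-12.76, 9.044). ∠FHZ = 145.7° gives HZ at -146.4° from the x-axis; with |HZ| = 12.9, Z = (-23.50, 1.905). Then |TZ| = |Z − T| = 14.38.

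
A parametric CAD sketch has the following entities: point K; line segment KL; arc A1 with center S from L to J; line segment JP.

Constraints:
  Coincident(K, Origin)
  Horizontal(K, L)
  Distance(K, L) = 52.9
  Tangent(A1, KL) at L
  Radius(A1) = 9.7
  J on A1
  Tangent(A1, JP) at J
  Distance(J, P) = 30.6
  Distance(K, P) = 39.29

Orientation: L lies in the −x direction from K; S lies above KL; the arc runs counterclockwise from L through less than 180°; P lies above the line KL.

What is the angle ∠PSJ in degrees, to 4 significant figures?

72.41°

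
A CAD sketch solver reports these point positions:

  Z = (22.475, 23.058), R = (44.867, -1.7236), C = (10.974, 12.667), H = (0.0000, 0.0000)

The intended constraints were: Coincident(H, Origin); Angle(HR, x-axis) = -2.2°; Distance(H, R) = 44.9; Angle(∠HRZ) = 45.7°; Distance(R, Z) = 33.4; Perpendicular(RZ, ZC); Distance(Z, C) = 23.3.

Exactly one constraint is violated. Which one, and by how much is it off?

Distance(Z, C) = 23.3 — off by 7.80.

H = (0.00, 0.00) ✓; HR at -2.200° ✓; |HR| = 44.90 ✓; ∠HRZ = 45.70° ✓; |RZ| = 33.40 ✓; ∠(RZ, ZC) = 90.00° ✓; |ZC| = 15.50 ✗.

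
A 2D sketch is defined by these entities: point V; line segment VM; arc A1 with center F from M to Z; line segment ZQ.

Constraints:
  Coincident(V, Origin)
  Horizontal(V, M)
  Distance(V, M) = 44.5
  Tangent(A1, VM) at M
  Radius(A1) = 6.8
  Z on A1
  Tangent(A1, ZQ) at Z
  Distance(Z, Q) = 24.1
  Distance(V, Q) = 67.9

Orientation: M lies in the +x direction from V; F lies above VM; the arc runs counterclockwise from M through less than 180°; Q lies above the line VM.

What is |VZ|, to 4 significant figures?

50.10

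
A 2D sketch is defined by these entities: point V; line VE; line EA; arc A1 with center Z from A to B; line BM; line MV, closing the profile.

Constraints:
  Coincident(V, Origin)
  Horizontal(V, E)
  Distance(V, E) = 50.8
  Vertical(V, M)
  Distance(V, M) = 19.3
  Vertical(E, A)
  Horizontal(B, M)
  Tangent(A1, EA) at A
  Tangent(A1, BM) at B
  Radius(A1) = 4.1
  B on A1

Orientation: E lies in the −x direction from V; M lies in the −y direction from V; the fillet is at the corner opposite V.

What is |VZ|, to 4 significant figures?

49.11

V is at the origin; VE is horizontal with |VE| = 50.8 and E on the −x side, so E = (-50.80, 0.000). V and M share the same x with |VM| = 19.3 and M on the −y side, so M = (0.000, -19.30). The virtual corner opposite V is at (-50.80, -19.30). Tangency of A1 to EA means the radius ZA is perpendicular to EA and since A1 is tangent to BM there, ZB ⟂ BM, with radius 4.1, so the center Z sits 4.1 in from both sides at Z = (-46.70, -15.20). Then |VZ| = |Z − V| = 49.11.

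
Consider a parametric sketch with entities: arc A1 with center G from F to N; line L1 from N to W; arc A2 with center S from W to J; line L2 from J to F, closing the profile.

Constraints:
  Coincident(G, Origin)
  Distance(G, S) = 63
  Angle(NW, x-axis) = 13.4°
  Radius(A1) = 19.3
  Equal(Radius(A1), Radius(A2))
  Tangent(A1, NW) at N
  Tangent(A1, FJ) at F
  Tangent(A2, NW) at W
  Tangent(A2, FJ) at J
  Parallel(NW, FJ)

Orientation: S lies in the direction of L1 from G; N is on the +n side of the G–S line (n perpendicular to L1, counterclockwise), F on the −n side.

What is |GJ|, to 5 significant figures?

65.890

Tangency of A1 to both parallel lines with radius 19.3 puts N and F at G ± 19.3·n: N = (-4.4727, 18.775), F = (4.4727, -18.775). Equal radii place W and J the same way about S: W = S + 19.3·n = (56.812, 33.375), J = S − 19.3·n = (65.758, -4.1745). Then |GJ| = |J − G| = 65.890.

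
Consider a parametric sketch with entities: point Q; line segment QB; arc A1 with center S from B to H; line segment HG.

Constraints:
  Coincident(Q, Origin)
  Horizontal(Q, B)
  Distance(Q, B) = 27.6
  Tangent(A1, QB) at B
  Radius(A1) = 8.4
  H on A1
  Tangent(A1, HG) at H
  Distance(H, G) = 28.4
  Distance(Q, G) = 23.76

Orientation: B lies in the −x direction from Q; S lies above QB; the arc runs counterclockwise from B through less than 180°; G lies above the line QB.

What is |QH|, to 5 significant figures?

21.581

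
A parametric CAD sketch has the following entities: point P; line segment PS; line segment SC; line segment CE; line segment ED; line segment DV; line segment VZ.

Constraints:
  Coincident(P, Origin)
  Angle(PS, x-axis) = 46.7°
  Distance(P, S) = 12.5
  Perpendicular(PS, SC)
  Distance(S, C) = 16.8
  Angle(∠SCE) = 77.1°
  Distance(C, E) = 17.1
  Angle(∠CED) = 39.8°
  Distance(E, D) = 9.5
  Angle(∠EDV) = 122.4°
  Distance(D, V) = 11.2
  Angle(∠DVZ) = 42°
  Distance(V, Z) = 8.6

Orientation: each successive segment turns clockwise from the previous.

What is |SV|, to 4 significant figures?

14.47

P is at the origin; PS runs at 46.7° with length 12.5, so S = (8.573, 9.097). PS ⟂ SC, so SC runs at -43.30°; with |SC| = 16.8, C = (20.80, -2.425). ∠SCE = 77.1° gives CE at -146.2° from the x-axis; with |CE| = 17.1, E = (6.589, -11.94). ∠CED = 39.8° gives ED at 73.60° from the x-axis; with |ED| = 9.5, D = (9.272, -2.824). ∠EDV = 122.4° gives DV at 16.00° from the x-axis; with |DV| = 11.2, V = (20.04, 0.2634). Then |SV| = |V − S| = 14.47.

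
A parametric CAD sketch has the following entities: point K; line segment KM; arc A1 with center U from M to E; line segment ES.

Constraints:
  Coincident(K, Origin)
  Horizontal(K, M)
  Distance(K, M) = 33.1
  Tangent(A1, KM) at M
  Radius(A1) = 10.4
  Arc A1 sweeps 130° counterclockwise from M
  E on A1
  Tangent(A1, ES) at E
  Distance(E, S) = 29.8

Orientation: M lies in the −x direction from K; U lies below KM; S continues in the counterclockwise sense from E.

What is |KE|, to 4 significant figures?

44.48

K is at the origin; K and M share the same y with |KM| = 33.1 and M on the −x side, so M = (-33.10, 0.000). The tangent condition forces UM to be normal to KM, so U = M + (0, -10.4) = (-33.10, -10.40). On A1, M sits at bearing 90° from U; a 130° counterclockwise sweep puts E at bearing 220°, so E = U + 10.4·(cos 220°, sin 220°) = (-41.07, -17.08). Then |KE| = |E − K| = 44.48.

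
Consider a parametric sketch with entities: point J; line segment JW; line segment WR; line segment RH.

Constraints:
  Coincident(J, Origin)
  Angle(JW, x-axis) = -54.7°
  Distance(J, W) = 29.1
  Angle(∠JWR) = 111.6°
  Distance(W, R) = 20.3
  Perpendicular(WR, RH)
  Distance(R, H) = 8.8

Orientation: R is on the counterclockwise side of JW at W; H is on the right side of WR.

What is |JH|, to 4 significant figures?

47.41

J is at the origin; JW runs at -54.7° with length 29.1, so W = 29.1·(cos -54.7°, sin -54.7°) = (16.82, -23.75). ∠JWR = 111.6°, so WR runs at -54.7° + (180° − 111.6°) = 13.70° from the x-axis; with |WR| = 20.3, R = W + 20.3·(cos 13.70°, sin 13.70°) = (36.54, -18.94). The perpendicularity gives RH at right angles to WR; with |RH| = 8.8 on the right of WR, H = R + 8.8·(0.2368, -0.9715) = (38.62, -27.49). Then |JH| = |H − J| = 47.41.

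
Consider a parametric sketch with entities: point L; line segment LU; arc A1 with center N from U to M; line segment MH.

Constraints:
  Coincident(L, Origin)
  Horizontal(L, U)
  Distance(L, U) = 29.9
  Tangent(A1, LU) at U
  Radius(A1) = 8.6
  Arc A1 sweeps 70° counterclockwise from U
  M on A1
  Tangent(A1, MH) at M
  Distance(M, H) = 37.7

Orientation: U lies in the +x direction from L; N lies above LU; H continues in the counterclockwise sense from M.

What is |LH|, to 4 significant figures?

65.39

L is at the origin; L and U share the same y with |LU| = 29.9 and U on the +x side, so U = (29.90, 0.000). A1 meets LU tangentially, so NU is at right angles to LU, so N = U + (0, 8.6) = (29.90, 8.600). On A1, U sits at bearing -90° from N; a 70° counterclockwise sweep puts M at bearing -20°, so M = N + 8.6·(cos -20°, sin -20°) = (37.98, 5.659). Since A1 is tangent to MH there, NM ⟂ MH, so MH runs along (−sin -20°, cos -20°); with |MH| = 37.7, H = (50.88, 41.09). Then |LH| = |H − L| = 65.39.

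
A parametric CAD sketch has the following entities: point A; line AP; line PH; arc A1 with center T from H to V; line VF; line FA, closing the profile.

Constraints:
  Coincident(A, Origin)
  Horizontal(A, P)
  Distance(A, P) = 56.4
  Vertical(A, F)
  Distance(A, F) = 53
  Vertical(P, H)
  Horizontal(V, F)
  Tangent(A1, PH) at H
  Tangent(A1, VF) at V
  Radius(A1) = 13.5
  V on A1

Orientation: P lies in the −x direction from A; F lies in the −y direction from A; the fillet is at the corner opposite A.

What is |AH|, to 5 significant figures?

68.856

A is at the origin; AP is horizontal with |AP| = 56.4 and P on the −x side, so P = (-56.400, 0.0000). A and F share the same x with |AF| = 53.0 and F on the −y side, so F = (0.0000, -53.000). The virtual corner opposite A is at (-56.400, -53.000). Since A1 is tangent to PH there, TH ⟂ PH and since A1 is tangent to VF there, TV ⟂ VF, with radius 13.5, so the center T sits 13.5 in from both sides at T = (-42.900, -39.500). That places the tangent points at H = (-56.400, -39.500) on PH and V = (-42.900, -53.000) on VF. Then |AH| = |H − A| = 68.856.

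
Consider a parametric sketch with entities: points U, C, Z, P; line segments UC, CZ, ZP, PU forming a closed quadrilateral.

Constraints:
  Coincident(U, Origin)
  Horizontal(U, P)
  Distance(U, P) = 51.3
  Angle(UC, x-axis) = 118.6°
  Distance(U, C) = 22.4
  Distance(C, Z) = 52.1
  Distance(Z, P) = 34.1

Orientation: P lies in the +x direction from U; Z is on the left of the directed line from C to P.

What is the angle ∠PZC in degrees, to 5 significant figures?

95.756°

Checks: |CZ| = 52.10 ✓; |ZP| = 34.10 ✓.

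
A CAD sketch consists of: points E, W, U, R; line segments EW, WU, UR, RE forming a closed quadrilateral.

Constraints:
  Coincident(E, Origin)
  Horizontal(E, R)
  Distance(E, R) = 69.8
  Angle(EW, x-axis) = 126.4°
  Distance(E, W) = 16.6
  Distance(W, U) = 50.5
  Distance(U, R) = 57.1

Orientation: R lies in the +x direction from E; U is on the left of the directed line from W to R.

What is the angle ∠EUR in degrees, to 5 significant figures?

78.767°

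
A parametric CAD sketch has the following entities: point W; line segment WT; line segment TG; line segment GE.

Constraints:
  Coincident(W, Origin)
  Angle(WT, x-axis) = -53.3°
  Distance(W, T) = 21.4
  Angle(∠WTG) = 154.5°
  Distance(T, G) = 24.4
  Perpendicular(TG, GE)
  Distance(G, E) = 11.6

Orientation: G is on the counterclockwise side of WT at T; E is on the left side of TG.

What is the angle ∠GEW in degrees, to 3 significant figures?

86.9°

W is at the origin; WT runs at -53.3° with length 21.4, so T = 21.4·(cos -53.3°, sin -53.3°) = (12.8, -17.2). ∠WTG = 154.5°, so TG runs at -53.3° + (180° − 154.5°) = -27.8° from the x-axis; with |TG| = 24.4, G = T + 24.4·(cos -27.8°, sin -27.8°) = (34.4, -28.5). TG ⟂ GE; with |GE| = 11.6 on the left of TG, E = G + 11.6·(0.466, 0.885) = (39.8, -18.3). Then cos ∠GEW = EG·EW / (|EG||EW|), giving 86.9°.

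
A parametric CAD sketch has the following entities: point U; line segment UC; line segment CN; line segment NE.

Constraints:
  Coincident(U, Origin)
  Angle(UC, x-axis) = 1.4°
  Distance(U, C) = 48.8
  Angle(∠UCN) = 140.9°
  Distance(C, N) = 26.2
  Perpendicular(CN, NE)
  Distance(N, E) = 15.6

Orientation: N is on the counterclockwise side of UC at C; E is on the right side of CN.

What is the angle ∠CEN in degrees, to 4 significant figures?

59.23°

U is at the origin; UC runs at 1.4° with length 48.8, so C = 48.8·(cos 1.4°, sin 1.4°) = (48.79, 1.192). ∠UCN = 140.9°, so CN runs at 1.4° + (180° − 140.9°) = 40.50° from the x-axis; with |CN| = 26.2, N = C + 26.2·(cos 40.50°, sin 40.50°) = (68.71, 18.21). CN is perpendicular to NE; with |NE| = 15.6 on the right of CN, E = N + 15.6·(0.6494, -0.7604) = (78.84, 6.345). Then cos ∠CEN = EC·EN / (|EC||EN|), giving 59.23°.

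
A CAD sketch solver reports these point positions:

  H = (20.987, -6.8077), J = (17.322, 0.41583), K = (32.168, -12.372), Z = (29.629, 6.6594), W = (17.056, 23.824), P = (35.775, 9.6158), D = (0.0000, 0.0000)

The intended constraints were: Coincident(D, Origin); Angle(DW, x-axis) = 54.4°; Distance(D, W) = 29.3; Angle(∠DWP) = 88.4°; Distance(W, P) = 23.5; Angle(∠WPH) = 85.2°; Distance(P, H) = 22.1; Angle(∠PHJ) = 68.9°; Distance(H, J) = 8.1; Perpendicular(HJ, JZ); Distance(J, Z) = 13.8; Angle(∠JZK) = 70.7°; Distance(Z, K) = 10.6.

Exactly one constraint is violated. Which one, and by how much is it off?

Distance(Z, K) = 10.6 — off by 8.60.

D = (0.00, 0.00) ✓; DW at 54.40° ✓; |DW| = 29.30 ✓; ∠DWP = 88.40° ✓; |WP| = 23.50 ✓; ∠WPH = 85.20° ✓; |PH| = 22.10 ✓; ∠PHJ = 68.90° ✓; |HJ| = 8.100 ✓; ∠(HJ, JZ) = 90.00° ✓; |JZ| = 13.80 ✓; ∠JZK = 70.70° ✓; |ZK| = 19.20 ✗.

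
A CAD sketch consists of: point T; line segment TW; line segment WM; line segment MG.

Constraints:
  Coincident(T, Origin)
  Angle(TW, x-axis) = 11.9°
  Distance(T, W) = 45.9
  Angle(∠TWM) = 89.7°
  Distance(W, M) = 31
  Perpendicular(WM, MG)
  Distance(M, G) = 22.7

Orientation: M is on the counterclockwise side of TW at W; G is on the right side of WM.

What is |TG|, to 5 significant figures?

75.180

T is at the origin; TW runs at 11.9° with length 45.9, so W = 45.9·(cos 11.9°, sin 11.9°) = (44.914, 9.4648). ∠TWM = 89.7°, so WM runs at 11.9° + (180° − 89.7°) = 102.20° from the x-axis; with |WM| = 31.0, M = W + 31.0·(cos 102.20°, sin 102.20°) = (38.362, 39.765). WM ⟂ MG; with |MG| = 22.7 on the right of WM, G = M + 22.7·(0.97742, 0.21132) = (60.550, 44.562). Then |TG| = |G − T| = 75.180.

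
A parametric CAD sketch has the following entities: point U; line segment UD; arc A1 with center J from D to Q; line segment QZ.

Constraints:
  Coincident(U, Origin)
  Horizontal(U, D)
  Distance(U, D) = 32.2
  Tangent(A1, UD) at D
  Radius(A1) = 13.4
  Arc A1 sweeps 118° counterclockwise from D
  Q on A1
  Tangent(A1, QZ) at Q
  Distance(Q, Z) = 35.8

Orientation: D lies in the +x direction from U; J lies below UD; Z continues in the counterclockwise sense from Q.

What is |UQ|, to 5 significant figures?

28.330

A1 meets UD tangentially, so JD is at right angles to UD, so J = D + (0, -13.4) = (32.200, -13.400). On A1, D sits at bearing 90° from J; a 118° counterclockwise sweep puts Q at bearing 208°, so Q = J + 13.4·(cos 208°, sin 208°) = (20.369, -19.691). Then |UQ| = |Q − U| = 28.330.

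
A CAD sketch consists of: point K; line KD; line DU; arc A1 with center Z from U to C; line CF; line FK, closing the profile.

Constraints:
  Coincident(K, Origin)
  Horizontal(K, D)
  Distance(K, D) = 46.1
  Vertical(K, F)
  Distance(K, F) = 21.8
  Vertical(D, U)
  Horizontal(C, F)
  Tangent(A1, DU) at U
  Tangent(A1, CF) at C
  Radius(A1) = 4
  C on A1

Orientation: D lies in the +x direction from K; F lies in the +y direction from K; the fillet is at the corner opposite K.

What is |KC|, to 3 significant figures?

47.4

K is at the origin; KD is horizontal with |KD| = 46.1 and D on the +x side, so D = (46.1, 0.00). KF is vertical with |KF| = 21.8 and F on the +y side, so F = (0.00, 21.8). The virtual corner opposite K is at (46.1, 21.8). Since A1 is tangent to DU there, ZU ⟂ DU and A1 meets CF tangentially, so ZC is at right angles to CF, with radius 4.0, so the center Z sits 4.0 in from both sides at Z = (42.1, 17.8). That places the tangent points at U = (46.1, 17.8) on DU and C = (42.1, 21.8) on CF. Then |KC| = |C − K| = 47.4.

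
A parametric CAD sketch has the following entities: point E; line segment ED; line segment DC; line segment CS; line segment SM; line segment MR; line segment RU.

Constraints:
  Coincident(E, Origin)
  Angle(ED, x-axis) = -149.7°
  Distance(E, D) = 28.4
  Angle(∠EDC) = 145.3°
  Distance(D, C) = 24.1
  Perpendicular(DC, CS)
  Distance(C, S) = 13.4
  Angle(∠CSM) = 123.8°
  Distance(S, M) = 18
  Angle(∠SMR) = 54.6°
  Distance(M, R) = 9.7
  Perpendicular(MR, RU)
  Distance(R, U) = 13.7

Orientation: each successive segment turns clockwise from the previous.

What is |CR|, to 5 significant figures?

20.096

E is at the origin; ED runs at -149.7° with length 28.4, so D = (-24.520, -14.329). ∠EDC = 145.3° gives DC at 175.60° from the x-axis; with |DC| = 24.1, C = (-48.549, -12.480). The perpendicularity gives CS at right angles to DC, so CS runs at 85.600°; with |CS| = 13.4, S = (-47.521, 0.88085). ∠CSM = 123.8° gives SM at 29.400° from the x-axis; with |SM| = 18.0, M = (-31.840, 9.7171). ∠SMR = 54.6° gives MR at -96.000° from the x-axis; with |MR| = 9.7, R = (-32.853, 0.070256). Then |CR| = |R − C| = 20.096.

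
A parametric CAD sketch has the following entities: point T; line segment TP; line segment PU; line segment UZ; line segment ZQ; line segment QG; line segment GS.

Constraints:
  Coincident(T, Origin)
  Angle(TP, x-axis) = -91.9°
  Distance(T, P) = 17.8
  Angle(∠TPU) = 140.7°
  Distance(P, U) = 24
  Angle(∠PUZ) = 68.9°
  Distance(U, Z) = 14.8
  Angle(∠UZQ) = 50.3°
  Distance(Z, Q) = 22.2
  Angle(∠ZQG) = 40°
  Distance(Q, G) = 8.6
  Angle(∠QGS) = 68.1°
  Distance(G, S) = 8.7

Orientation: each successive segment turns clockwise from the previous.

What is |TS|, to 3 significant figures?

24.9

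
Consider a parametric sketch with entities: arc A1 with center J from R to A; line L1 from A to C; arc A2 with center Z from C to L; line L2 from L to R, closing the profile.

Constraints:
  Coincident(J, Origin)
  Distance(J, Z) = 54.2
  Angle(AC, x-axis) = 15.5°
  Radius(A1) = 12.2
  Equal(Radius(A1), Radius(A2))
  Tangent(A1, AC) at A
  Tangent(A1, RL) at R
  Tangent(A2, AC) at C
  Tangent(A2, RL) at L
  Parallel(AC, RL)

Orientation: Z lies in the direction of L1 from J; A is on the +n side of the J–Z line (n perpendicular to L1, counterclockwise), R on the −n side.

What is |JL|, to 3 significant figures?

55.6

The slot axis is L1's direction at 15.5°, so u = (cos 15.5°, sin 15.5°) = (0.964, 0.267) and n = (−sin 15.5°, cos 15.5°) = (-0.267, 0.964). J is at the origin and Z lies 54.2 along u from J, so Z = 54.2·u = (52.2, 14.5). Tangency of A1 to both parallel lines with radius 12.2 puts A and R at J ± 12.2·n: A = (-3.26, 11.8), R = (3.26, -11.8). Equal radii place C and L the same way about Z: C = Z + 12.2·n = (49.0, 26.2), L = Z − 12.2·n = (55.5, 2.73). Then |JL| = |L − J| = 55.6.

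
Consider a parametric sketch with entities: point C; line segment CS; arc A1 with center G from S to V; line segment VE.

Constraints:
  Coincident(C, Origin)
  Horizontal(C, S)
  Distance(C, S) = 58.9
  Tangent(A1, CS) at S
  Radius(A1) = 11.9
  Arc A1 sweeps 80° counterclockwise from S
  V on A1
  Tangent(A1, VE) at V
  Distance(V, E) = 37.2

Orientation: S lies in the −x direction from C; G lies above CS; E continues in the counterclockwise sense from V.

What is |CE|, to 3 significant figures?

61.8

On A1, S sits at bearing -90° from G; an 80° counterclockwise sweep puts V at bearing -10°, so V = G + 11.9·(cos -10°, sin -10°) = (-47.2, 9.83). Tangency of A1 to VE means the radius GV is perpendicular to VE, so VE runs along (−sin -10°, cos -10°); with |VE| = 37.2, E = (-40.7, 46.5). Then |CE| = |E − C| = 61.8.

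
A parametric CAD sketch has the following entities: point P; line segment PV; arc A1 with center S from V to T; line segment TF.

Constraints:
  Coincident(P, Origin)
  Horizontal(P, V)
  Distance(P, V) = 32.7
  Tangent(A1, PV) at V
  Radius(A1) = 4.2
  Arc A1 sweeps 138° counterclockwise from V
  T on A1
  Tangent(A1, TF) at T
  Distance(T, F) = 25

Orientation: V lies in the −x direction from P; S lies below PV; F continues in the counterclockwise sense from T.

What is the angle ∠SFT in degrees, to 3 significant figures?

9.54°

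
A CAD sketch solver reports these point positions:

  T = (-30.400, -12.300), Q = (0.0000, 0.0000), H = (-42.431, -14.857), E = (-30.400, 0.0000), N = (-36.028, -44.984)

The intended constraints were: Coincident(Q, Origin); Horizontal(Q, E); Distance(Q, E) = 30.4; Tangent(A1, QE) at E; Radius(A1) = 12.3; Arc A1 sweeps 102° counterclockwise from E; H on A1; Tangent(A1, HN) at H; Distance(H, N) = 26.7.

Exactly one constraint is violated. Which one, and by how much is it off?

Distance(H, N) = 26.7 — off by 4.10.

Q = (0.00, 0.00) ✓; Q.y = 0.00, E.y = 0.00 ✓; |QE| = 30.40 ✓; ∠(TE, EQ) = 90.00° ✓; |TE| = 12.30 ✓; bearing(T→H) − bearing(T→E) = 102.0° ✓; |TH| = 12.30 ✓; ∠(TH, HN) = 90.00° ✓; |HN| = 30.80 ✗.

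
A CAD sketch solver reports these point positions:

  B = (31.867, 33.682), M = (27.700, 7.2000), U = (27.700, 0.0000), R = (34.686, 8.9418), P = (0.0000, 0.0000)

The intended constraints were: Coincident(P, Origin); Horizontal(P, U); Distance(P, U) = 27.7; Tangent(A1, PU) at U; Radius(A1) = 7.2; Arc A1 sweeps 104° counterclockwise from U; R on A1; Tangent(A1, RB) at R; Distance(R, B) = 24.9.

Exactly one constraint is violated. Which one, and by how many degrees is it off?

Tangent(A1, RB) at R — off by 7.50°.

P = (0.00, 0.00) ✓; P.y = 0.00, U.y = 0.00 ✓; |PU| = 27.70 ✓; ∠(MU, UP) = 90.00° ✓; |MU| = 7.200 ✓; bearing(M→R) − bearing(M→U) = 104.0° ✓; |MR| = 7.200 ✓; ∠(MR, RB) = 97.50° ✗; |RB| = 24.90 ✓.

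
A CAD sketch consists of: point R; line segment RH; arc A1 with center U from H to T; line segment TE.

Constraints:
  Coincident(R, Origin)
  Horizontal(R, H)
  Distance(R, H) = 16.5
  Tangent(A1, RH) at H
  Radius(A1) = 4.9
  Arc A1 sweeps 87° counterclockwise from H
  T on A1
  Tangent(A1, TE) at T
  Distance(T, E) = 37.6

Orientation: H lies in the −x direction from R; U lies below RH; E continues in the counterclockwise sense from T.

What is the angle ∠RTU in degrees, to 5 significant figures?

15.246°

R is at the origin; R and H share the same y with |RH| = 16.5 and H on the −x side, so H = (-16.500, 0.0000). Tangency of A1 to RH means the radius UH is perpendicular to RH, so U = H + (0, -4.9) = (-16.500, -4.9000). On A1, H sits at bearing 90° from U; an 87° counterclockwise sweep puts T at bearing 177°, so T = U + 4.9·(cos 177°, sin 177°) = (-21.393, -4.6436). Then cos ∠RTU = TR·TU / (|TR||TU|), giving 15.246°.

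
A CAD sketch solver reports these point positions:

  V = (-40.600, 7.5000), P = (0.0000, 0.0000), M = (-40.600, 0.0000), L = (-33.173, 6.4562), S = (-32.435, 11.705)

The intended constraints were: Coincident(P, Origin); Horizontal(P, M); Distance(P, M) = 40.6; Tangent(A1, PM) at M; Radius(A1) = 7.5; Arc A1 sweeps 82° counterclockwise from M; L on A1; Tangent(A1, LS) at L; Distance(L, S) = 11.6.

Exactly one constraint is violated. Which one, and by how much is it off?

Distance(L, S) = 11.6 — off by 6.30.

P = (0.00, 0.00) ✓; P.y = 0.00, M.y = 0.00 ✓; |PM| = 40.60 ✓; ∠(VM, MP) = 90.00° ✓; |VM| = 7.500 ✓; bearing(V→L) − bearing(V→M) = 82.00° ✓; |VL| = 7.500 ✓; ∠(VL, LS) = 90.00° ✓; |LS| = 5.300 ✗.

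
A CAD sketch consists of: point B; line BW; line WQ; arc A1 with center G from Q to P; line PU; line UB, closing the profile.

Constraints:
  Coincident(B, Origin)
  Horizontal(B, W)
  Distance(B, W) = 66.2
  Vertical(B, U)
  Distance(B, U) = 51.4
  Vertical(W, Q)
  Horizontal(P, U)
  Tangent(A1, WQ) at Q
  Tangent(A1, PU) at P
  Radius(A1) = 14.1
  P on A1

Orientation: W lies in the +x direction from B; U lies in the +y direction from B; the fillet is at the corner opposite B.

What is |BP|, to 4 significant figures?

73.19

The virtual corner opposite B is at (66.20, 51.40). Tangency of A1 to WQ means the radius GQ is perpendicular to WQ and A1 meets PU tangentially, so GP is at right angles to PU, with radius 14.1, so the center G sits 14.1 in from both sides at G = (52.10, 37.30). That places the tangent points at Q = (66.20, 37.30) on WQ and P = (52.10, 51.40) on PU. Then |BP| = |P − B| = 73.19.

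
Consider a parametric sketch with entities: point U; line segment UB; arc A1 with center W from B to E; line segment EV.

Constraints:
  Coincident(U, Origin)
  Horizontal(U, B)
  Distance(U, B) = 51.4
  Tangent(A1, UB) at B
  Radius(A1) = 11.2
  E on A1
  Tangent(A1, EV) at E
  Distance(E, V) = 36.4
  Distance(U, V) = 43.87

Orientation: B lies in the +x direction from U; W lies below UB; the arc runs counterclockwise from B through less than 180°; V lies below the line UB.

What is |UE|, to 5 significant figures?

42.082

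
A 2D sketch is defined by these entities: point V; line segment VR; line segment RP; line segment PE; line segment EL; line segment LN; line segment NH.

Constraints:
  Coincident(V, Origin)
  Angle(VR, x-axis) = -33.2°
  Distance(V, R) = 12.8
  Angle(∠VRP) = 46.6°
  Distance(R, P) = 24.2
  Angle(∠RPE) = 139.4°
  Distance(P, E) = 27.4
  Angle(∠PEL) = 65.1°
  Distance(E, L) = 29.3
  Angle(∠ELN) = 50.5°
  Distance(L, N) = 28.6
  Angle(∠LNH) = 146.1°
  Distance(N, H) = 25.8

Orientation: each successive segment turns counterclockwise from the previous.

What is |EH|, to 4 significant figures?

32.44

V is at the origin; VR runs at -33.2° with length 12.8, so R = (10.71, -7.009). ∠VRP = 46.6° gives RP at 100.2° from the x-axis; with |RP| = 24.2, P = (6.425, 16.81). ∠RPE = 139.4° gives PE at 140.8° from the x-axis; with |PE| = 27.4, E = (-14.81, 34.13). ∠PEL = 65.1° gives EL at -104.3° from the x-axis; with |EL| = 29.3, L = (-22.05, 5.734). ∠ELN = 50.5° gives LN at 25.20° from the x-axis; with |LN| = 28.6, N = (3.833, 17.91). ∠LNH = 146.1° gives NH at 59.10° from the x-axis; with |NH| = 25.8, H = (17.08, 40.05). Then |EH| = |H − E| = 32.44.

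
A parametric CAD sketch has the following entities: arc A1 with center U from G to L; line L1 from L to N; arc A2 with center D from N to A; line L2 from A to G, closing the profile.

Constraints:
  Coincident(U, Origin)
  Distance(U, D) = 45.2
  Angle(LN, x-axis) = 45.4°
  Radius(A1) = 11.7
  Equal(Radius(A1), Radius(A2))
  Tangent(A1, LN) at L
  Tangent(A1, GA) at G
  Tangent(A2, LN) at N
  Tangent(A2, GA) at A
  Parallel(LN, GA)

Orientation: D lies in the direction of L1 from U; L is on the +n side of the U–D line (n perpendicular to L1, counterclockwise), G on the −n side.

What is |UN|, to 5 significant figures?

46.690

The slot axis is L1's direction at 45.4°, so u = (cos 45.4°, sin 45.4°) = (0.70215, 0.71203) and n = (−sin 45.4°, cos 45.4°) = (-0.71203, 0.70215). U is at the origin and D lies 45.2 along u from U, so D = 45.2·u = (31.737, 32.184). Tangency of A1 to both parallel lines with radius 11.7 puts L and G at U ± 11.7·n: L = (-8.3307, 8.2152), G = (8.3307, -8.2152). Equal radii place N and A the same way about D: N = D + 11.7·n = (23.407, 40.399), A = D − 11.7·n = (40.068, 23.968). Then |UN| = |N − U| = 46.690.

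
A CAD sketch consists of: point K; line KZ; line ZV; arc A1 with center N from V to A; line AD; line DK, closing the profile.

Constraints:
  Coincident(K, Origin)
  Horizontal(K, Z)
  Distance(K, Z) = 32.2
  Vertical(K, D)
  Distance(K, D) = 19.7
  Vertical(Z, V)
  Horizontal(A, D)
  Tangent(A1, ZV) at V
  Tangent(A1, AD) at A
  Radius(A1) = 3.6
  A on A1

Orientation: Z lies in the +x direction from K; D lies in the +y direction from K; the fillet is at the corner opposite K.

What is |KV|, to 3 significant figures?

36.0

The virtual corner opposite K is at (32.2, 19.7). Since A1 is tangent to ZV there, NV ⟂ ZV and since A1 is tangent to AD there, NA ⟂ AD, with radius 3.6, so the center N sits 3.6 in from both sides at N = (28.6, 16.1). That places the tangent points at V = (32.2, 16.1) on ZV and A = (28.6, 19.7) on AD. Then |KV| = |V − K| = 36.0.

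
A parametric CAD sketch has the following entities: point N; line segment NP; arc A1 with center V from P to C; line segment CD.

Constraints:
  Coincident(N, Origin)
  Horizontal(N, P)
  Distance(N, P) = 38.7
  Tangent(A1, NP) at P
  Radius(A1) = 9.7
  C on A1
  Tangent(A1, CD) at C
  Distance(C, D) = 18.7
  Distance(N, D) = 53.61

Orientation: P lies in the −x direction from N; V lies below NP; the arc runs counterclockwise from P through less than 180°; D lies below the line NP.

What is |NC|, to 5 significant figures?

49.590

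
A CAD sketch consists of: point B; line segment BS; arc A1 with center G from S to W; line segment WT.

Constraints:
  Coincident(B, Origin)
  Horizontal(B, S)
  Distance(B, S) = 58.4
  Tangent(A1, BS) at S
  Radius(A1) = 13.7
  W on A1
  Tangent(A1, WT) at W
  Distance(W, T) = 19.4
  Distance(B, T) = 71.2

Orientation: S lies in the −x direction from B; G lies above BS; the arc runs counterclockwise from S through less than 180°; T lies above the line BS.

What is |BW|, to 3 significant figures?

53.1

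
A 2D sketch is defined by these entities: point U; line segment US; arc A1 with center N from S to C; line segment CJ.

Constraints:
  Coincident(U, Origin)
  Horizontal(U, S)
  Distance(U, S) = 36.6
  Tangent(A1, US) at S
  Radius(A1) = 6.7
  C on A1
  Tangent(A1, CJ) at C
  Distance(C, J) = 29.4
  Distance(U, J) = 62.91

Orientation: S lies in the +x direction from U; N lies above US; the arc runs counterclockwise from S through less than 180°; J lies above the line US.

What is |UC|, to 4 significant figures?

42.87

U is at the origin; US is horizontal with |US| = 36.6 and S on the +x side, so S = (36.60, 0.000). Since A1 is tangent to US there, NS ⟂ US, so N = S + (0, 6.7) = (36.60, 6.700). Since NC ⟂ CJ (tangency), |NJ| = √(6.7² + 29.4²) = 30.15 regardless of where C sits on A1. So J lies on both circle(U, 62.91) and circle(N, 30.15); the above-US intersection is J = (54.95, 30.63). C is the foot of the tangent from J: C = (42.69, 3.905).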